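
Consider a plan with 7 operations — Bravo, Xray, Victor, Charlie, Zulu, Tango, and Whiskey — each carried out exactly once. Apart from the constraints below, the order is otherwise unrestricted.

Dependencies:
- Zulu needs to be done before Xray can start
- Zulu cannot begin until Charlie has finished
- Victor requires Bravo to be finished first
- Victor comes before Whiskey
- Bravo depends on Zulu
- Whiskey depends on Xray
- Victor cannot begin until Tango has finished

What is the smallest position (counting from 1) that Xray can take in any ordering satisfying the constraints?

Every operation that must precede Xray has to come before it. Tracing all chains that end at Xray, those operations are: Charlie, Zulu — 2 in total.
So at minimum 2 operations come before Xray, putting Xray no earlier than position 3. That position is achievable by scheduling exactly those predecessors first.

3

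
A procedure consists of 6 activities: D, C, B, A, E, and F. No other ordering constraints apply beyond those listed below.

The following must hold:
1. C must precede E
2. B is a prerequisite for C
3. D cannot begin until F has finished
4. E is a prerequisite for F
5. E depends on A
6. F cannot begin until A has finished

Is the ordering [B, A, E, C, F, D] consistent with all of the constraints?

No

Here C comes after E.
Since C is required before E, the ordering is invalid.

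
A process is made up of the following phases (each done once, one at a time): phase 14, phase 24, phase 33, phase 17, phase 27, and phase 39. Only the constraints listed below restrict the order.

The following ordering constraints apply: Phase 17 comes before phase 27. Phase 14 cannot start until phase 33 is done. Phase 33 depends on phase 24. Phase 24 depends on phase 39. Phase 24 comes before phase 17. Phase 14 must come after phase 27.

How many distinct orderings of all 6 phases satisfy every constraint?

3

Phase 39 is the only phase with nothing required before it, so every ordering starts there.
Systematically extending each partial ordering one phase at a time and counting, there are 3 complete orderings.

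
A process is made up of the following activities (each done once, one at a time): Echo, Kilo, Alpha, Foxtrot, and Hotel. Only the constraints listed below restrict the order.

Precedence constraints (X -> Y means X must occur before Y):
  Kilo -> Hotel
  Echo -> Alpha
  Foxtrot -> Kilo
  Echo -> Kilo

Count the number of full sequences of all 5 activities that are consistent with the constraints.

7

The activities with no prerequisites are Echo, Foxtrot; any of them can be placed first.
Enumerating by repeatedly choosing an available activity (one whose prerequisites are all placed) gives 7 distinct complete orderings.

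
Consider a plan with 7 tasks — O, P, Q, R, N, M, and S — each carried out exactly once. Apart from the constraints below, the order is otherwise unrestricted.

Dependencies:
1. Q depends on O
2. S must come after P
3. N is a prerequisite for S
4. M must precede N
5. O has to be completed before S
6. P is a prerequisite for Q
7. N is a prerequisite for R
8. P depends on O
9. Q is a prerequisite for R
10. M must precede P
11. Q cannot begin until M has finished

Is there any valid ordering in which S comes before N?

Following N → S, N must precede S in every valid ordering.
Hence S can never be scheduled before N.

No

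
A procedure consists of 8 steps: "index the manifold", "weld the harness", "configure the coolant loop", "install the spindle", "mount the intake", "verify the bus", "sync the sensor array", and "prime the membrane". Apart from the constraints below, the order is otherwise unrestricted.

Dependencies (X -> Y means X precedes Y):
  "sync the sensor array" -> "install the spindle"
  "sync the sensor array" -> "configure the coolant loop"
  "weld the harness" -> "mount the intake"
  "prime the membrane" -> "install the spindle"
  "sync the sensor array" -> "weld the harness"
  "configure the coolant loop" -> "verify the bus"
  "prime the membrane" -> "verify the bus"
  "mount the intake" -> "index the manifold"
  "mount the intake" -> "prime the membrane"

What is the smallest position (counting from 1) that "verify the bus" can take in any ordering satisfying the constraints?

6

The steps that are forced before "verify the bus", directly or transitively, are "weld the harness", "configure the coolant loop", "mount the intake", "sync the sensor array", "prime the membrane". That's 5 steps.
With 5 mandatory predecessors, the earliest "verify the bus" can sit is position 5+1 = 6, and placing just those 5 first achieves it.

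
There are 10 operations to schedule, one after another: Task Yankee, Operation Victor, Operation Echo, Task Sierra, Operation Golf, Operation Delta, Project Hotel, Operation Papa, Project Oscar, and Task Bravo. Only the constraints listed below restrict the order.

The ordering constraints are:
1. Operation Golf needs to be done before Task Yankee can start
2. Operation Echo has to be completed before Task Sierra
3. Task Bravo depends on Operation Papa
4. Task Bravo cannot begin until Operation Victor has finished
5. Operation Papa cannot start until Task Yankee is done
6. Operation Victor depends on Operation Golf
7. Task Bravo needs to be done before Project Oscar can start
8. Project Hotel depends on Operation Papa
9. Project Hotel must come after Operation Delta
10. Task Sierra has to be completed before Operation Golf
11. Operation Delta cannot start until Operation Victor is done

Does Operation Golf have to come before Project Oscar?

Yes

Tracing the constraints gives a chain: Operation Golf → Operation Victor → Task Bravo → Project Oscar.
Hence Operation Golf necessarily comes before Project Oscar.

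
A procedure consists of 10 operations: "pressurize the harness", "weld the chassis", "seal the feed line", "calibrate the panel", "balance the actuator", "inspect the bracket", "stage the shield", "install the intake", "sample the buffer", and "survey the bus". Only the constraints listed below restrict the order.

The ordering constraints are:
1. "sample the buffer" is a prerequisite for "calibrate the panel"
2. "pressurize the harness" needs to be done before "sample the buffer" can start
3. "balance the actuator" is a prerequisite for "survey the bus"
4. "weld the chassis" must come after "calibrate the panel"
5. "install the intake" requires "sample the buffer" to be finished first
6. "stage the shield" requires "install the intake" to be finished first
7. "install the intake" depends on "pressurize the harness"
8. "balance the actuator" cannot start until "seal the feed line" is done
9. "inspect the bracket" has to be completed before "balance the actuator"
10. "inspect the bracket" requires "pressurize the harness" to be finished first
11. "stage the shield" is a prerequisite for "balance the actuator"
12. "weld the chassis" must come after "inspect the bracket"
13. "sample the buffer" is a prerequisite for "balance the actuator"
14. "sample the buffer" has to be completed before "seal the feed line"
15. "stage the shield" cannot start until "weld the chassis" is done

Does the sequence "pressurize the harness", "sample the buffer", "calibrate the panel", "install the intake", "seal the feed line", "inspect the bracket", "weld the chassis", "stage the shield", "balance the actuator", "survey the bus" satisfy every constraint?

Checking each listed constraint against this order: for instance, "sample the buffer" is in position 2 and "balance the actuator" in position 9, so that constraint holds — and the remaining constraints check out the same way.

Yes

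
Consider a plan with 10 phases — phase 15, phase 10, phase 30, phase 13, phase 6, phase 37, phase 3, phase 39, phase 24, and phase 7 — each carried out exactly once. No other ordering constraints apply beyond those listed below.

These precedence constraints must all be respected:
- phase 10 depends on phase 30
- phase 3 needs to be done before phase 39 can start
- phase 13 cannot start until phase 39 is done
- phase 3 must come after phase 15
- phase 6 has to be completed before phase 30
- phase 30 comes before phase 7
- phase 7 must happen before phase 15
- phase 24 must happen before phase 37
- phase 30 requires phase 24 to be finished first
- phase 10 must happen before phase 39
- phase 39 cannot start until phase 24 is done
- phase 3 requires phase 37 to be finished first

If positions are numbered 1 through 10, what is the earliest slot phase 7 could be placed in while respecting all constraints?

Every phase that must precede phase 7 has to come before it. Tracing all chains that end at phase 7, those phases are: phase 30, phase 6, phase 24 — 3 in total.
So at minimum 3 phases come before phase 7, putting phase 7 no earlier than position 4. That position is achievable by scheduling exactly those predecessors first.

4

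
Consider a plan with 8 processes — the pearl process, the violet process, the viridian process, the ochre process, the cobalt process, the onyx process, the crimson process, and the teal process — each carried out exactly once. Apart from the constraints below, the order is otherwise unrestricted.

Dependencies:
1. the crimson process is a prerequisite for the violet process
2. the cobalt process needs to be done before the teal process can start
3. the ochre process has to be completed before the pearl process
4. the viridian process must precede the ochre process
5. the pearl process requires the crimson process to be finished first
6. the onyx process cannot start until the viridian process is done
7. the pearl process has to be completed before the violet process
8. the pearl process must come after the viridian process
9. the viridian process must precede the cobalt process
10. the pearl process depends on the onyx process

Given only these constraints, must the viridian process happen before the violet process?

Following the dependencies: the viridian process → the pearl process → the violet process.
That forces the viridian process before the violet process in every valid schedule.

Yes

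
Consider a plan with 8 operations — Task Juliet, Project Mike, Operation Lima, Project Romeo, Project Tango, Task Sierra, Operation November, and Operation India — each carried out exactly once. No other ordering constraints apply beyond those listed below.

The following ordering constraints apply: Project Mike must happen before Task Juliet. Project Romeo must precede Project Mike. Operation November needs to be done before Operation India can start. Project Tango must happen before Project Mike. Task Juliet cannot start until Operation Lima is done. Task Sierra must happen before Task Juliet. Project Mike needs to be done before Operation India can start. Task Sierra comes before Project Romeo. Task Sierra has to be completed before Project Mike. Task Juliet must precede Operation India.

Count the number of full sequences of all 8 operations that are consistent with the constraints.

The operations with no prerequisites are Operation Lima, Project Tango, Task Sierra, Operation November; any of them can be placed first.
Enumerating by repeatedly choosing an available operation (one whose prerequisites are all placed) gives 105 distinct complete orderings.

105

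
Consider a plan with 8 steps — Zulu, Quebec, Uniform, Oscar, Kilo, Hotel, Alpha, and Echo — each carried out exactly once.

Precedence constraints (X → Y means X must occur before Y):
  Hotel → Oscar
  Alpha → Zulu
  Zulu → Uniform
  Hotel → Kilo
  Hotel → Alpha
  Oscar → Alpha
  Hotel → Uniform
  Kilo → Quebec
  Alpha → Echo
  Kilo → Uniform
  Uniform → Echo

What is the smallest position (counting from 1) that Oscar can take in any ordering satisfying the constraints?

2

Working backwards through the constraints from Oscar, its only required predecessor is Hotel.
With 1 mandatory predecessor, the earliest Oscar can sit is position 1+1 = 2, and placing just that one first achieves it.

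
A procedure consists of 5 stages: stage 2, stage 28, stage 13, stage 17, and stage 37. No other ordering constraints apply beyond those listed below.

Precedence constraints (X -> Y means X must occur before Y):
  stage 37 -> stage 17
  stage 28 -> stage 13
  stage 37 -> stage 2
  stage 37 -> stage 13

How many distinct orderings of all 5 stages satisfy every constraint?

2 stages have no prerequisites (stage 28, stage 37), so any of them could come first.
Systematically extending each partial ordering one stage at a time and counting, there are 18 complete orderings.

18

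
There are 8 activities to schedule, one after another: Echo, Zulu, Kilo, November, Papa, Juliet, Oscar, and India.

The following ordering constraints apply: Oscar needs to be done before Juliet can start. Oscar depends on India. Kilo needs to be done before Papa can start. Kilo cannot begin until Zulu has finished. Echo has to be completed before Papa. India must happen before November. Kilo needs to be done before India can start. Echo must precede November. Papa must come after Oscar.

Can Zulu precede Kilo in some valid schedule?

The constraints force Zulu before Kilo, so yes — every valid ordering has Zulu earlier.

Yes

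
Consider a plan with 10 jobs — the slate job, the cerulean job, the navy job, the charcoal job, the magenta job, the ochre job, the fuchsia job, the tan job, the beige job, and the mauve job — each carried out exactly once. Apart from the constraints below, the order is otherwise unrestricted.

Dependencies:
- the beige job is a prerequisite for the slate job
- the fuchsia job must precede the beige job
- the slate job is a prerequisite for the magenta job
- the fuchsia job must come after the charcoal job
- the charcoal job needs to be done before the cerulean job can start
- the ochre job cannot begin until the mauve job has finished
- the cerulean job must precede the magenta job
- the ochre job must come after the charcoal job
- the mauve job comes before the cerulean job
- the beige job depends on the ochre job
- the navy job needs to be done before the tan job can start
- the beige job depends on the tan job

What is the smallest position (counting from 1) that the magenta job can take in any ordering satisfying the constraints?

The jobs that are forced before the magenta job, directly or transitively, are the slate job, the cerulean job, the navy job, the charcoal job, the ochre job, the fuchsia job, the tan job, the beige job, the mauve job. That's 9 jobs.
So at minimum 9 jobs come before the magenta job, putting the magenta job no earlier than position 10. That position is achievable by scheduling exactly those predecessors first.

10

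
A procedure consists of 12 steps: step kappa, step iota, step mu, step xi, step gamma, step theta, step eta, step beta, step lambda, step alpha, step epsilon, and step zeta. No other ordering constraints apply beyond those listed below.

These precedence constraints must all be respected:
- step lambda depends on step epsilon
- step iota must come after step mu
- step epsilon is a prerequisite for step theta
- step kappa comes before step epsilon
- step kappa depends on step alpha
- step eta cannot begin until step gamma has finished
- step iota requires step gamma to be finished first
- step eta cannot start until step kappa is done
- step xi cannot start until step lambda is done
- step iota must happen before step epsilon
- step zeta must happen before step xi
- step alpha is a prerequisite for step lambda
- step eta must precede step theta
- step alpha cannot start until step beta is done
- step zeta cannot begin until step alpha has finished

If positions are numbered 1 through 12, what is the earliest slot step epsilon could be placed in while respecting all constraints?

Working backwards through the constraints from step epsilon, its full set of required predecessors is step kappa, step iota, step mu, step gamma, step beta, step alpha — 6 of them.
So at minimum 6 steps come before step epsilon, putting step epsilon no earlier than position 7. That position is achievable by scheduling exactly those predecessors first.

7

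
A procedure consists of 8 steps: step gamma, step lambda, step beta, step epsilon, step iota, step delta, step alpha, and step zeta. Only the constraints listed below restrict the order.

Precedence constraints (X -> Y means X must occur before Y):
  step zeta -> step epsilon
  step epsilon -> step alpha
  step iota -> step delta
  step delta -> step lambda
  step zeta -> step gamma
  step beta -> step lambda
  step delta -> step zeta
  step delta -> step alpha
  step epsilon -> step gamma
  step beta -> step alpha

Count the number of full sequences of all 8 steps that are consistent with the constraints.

46

2 steps have no prerequisites (step beta, step iota), so any of them could come first.
Enumerating by repeatedly choosing an available step (one whose prerequisites are all placed) gives 46 distinct complete orderings.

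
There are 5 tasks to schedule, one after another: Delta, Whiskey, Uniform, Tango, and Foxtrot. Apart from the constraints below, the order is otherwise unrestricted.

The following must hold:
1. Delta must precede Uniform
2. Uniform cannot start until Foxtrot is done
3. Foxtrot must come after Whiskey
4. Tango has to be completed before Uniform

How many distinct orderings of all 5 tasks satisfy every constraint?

12

3 tasks have no prerequisites (Delta, Whiskey, Tango), so any of them could come first.
Counting all ways to extend the partial order to a total order gives 12.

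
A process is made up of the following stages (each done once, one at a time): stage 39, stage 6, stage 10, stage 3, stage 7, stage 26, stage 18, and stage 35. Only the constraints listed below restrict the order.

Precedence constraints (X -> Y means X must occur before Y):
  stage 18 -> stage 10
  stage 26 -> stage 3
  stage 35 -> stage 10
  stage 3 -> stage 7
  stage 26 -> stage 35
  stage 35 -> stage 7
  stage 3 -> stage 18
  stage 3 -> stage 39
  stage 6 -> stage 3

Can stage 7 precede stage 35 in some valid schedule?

No

The constraints give a chain stage 35 → stage 7, which forces stage 35 before stage 7.
Hence stage 7 can never be scheduled before stage 35.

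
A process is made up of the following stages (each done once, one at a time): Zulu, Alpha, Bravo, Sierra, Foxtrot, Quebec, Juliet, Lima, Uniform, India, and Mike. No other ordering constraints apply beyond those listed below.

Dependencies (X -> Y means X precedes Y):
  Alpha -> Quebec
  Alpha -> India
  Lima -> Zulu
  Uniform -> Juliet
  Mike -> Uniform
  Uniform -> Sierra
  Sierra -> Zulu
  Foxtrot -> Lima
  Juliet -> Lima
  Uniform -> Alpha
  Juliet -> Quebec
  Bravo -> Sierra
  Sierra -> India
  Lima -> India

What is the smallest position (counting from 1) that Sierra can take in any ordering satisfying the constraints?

The stages that are forced before Sierra, directly or transitively, are Bravo, Uniform, Mike. That's 3 stages.
So at minimum 3 stages come before Sierra, putting Sierra no earlier than position 4. That position is achievable by scheduling exactly those predecessors first.

4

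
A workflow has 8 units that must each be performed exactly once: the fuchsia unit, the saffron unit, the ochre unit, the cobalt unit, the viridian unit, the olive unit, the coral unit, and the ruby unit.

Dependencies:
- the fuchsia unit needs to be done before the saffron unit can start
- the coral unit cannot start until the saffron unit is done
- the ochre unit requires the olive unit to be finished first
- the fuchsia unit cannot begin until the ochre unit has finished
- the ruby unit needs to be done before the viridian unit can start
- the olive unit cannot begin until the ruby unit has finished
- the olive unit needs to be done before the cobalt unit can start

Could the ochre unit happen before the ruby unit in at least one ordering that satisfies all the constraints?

There is a dependency chain the ruby unit → the olive unit → the ochre unit, so the ochre unit always comes after the ruby unit.
Hence the ochre unit can never be scheduled before the ruby unit.

No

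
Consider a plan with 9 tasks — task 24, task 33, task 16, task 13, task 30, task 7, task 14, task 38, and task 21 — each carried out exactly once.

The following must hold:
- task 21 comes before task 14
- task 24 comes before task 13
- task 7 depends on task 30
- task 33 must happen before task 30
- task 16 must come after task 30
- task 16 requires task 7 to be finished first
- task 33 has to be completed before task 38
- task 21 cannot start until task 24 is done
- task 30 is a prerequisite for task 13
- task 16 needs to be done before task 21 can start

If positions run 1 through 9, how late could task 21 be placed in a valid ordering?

8

The only task forced after task 21 (directly or by a chain) is task 14.
So at least 1 task follows task 21, putting task 21 no later than position 8. That position is achievable by scheduling everything else first.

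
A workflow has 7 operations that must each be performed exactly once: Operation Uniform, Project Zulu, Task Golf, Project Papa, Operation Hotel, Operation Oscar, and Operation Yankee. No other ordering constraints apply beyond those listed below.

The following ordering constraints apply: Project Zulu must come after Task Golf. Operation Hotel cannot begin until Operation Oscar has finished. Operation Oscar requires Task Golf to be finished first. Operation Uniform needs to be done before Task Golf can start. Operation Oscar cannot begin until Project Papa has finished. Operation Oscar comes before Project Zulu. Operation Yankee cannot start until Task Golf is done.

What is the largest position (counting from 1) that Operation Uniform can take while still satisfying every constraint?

The operations that are forced after Operation Uniform, directly or by a chain of constraints, are Project Zulu, Task Golf, Operation Hotel, Operation Oscar, Operation Yankee. That's 5 operations.
With 5 mandatory successors out of 7 operations total, the latest slot for Operation Uniform is 7−5 = 2, and it's reachable by doing all non-successors before Operation Uniform.

2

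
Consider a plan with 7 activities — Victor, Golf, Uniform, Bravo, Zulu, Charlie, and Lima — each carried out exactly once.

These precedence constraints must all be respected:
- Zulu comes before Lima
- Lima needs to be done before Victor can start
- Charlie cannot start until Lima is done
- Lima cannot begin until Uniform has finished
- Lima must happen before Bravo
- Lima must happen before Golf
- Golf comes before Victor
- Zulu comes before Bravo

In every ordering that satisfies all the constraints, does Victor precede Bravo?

No

Nothing in the constraints links Victor and Bravo; they are unordered relative to each other.
So Victor can come before Bravo or after — it is not forced.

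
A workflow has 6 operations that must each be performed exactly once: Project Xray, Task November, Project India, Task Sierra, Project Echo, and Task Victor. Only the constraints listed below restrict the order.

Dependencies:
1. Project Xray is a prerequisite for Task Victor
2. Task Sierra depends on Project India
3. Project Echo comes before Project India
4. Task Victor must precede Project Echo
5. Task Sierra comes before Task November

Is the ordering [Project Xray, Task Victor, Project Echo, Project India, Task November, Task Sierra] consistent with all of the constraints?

No

The sequence places Task November ahead of Task Sierra.
That contradicts the constraint that Task Sierra must precede Task November.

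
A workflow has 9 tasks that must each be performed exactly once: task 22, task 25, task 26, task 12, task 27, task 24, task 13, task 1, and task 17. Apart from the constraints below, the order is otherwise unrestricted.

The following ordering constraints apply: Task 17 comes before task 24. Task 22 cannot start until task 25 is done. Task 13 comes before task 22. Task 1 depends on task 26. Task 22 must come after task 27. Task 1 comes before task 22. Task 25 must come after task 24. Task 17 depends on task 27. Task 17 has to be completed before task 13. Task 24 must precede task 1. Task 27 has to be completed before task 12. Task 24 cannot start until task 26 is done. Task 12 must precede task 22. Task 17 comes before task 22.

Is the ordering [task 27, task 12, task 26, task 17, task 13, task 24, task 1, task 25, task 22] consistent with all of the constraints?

Every stated constraint is respected: task 27 sits at position 1, ahead of task 22 at position 9, and each of the other listed pairs likewise has the predecessor earlier in the sequence.

Yes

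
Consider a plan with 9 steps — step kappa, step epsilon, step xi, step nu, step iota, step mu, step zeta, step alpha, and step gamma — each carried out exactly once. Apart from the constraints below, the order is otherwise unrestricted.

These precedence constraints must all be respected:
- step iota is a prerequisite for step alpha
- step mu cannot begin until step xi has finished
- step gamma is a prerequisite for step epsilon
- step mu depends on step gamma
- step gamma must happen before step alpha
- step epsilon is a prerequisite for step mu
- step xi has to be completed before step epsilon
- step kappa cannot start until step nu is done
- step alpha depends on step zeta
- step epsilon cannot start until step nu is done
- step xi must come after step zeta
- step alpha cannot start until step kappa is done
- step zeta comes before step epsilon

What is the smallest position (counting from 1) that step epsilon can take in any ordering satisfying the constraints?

Working backwards through the constraints from step epsilon, its full set of required predecessors is step xi, step nu, step zeta, step gamma — 4 of them.
So at minimum 4 steps come before step epsilon, putting step epsilon no earlier than position 5. That position is achievable by scheduling exactly those predecessors first.

5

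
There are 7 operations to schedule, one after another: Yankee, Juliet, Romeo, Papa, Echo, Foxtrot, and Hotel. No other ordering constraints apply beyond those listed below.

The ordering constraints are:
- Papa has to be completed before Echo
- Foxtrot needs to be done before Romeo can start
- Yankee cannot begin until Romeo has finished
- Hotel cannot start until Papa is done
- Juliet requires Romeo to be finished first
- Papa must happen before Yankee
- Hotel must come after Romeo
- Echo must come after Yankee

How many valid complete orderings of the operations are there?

39

2 operations have no prerequisites (Papa, Foxtrot), so any of them could come first.
Enumerating by repeatedly choosing an available operation (one whose prerequisites are all placed) gives 39 distinct complete orderings.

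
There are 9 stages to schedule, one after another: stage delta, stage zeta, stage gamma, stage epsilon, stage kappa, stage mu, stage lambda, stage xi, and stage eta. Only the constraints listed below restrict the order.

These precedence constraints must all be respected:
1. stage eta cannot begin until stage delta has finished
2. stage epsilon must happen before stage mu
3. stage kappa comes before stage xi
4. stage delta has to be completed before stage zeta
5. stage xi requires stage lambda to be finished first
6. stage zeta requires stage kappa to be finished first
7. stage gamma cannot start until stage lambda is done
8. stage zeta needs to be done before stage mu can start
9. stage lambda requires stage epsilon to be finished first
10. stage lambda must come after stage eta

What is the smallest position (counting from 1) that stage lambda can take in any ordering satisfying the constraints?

4

Working backwards through the constraints from stage lambda, its full set of required predecessors is stage delta, stage epsilon, stage eta — 3 of them.
With 3 mandatory predecessors, the earliest stage lambda can sit is position 3+1 = 4, and placing just those 3 first achieves it.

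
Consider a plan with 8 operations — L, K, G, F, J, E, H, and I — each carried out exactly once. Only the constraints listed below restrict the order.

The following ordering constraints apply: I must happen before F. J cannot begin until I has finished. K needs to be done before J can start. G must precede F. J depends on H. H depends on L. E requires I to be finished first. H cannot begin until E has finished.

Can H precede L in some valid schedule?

No

There is a dependency chain L → H, so H always comes after L.
Hence H can never be scheduled before L.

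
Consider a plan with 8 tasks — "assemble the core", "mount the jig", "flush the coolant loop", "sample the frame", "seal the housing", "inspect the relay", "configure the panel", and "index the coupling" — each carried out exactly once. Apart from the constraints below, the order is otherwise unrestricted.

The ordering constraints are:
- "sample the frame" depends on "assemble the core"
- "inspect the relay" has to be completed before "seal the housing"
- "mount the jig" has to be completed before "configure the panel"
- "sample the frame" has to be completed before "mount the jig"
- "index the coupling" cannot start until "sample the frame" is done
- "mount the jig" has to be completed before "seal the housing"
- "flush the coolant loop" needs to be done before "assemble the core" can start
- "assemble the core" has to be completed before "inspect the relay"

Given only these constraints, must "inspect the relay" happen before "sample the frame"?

Nothing in the constraints links "inspect the relay" and "sample the frame"; they are unordered relative to each other.
There exist valid orderings with "sample the frame" before "inspect the relay", so "inspect the relay" is not required to come first.

No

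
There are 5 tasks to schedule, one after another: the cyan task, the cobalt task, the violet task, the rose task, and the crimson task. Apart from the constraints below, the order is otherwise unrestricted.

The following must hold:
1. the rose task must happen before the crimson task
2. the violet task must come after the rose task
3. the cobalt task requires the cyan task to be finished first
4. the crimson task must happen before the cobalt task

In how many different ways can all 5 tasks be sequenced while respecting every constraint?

The tasks with no prerequisites are the cyan task, the rose task; any of them can be placed first.
Enumerating by repeatedly choosing an available task (one whose prerequisites are all placed) gives 11 distinct complete orderings.

11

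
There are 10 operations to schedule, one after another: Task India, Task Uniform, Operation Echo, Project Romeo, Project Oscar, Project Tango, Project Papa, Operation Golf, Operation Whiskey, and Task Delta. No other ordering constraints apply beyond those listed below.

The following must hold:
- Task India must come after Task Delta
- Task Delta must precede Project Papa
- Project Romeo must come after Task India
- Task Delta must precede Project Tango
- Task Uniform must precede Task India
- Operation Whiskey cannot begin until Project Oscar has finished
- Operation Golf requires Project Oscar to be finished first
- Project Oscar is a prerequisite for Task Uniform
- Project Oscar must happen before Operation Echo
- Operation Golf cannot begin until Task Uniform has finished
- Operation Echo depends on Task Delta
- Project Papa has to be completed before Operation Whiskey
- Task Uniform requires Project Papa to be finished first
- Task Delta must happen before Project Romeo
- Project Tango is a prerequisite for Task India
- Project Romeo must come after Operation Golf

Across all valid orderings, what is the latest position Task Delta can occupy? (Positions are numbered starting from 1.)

The operations that are forced after Task Delta, directly or by a chain of constraints, are Task India, Task Uniform, Operation Echo, Project Romeo, Project Tango, Project Papa, Operation Golf, Operation Whiskey. That's 8 operations.
So at least 8 operations follow Task Delta, putting Task Delta no later than position 2. That position is achievable by scheduling everything else first.

2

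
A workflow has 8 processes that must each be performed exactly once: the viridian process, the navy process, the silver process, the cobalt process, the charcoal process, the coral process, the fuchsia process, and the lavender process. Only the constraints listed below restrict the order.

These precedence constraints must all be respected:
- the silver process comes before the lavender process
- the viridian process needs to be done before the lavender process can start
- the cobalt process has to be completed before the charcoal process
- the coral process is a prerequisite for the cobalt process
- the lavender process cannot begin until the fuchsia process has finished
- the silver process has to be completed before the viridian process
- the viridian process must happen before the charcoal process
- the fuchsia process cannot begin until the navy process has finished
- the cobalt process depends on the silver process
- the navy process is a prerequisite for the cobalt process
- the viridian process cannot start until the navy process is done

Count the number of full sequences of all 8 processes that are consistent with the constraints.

158

3 processes have no prerequisites (the navy process, the silver process, the coral process), so any of them could come first.
Enumerating by repeatedly choosing an available process (one whose prerequisites are all placed) gives 158 distinct complete orderings.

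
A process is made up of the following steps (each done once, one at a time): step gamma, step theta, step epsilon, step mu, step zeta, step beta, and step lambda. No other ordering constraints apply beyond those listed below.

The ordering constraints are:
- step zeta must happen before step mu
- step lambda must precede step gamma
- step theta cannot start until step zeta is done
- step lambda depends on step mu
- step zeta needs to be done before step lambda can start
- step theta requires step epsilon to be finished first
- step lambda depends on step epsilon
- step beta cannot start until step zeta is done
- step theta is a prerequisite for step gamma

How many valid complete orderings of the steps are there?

45

2 steps have no prerequisites (step epsilon, step zeta), so any of them could come first.
Counting all ways to extend the partial order to a total order gives 45.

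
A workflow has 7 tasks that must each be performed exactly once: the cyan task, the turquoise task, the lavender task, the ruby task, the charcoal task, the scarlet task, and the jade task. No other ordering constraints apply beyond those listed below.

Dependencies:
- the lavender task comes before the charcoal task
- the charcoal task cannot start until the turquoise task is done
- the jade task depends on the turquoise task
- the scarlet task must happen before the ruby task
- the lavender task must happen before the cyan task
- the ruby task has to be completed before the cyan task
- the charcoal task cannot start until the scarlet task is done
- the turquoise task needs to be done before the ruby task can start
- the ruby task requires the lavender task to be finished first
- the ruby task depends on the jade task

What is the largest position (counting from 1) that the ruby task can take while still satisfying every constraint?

The only task forced after the ruby task (directly or by a chain) is the cyan task.
With 1 mandatory successor out of 7 tasks total, the latest slot for the ruby task is 7−1 = 6, and it's reachable by doing all non-successors before the ruby task.

6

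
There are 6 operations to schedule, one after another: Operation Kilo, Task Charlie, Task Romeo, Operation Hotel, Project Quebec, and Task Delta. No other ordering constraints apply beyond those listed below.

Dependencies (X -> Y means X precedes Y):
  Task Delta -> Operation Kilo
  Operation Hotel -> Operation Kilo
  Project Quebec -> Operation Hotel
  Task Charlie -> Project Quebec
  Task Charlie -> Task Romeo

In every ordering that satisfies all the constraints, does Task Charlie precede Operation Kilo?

Chaining the stated constraints: Task Charlie → Project Quebec → Operation Hotel → Operation Kilo.
Hence Task Charlie necessarily comes before Operation Kilo.

Yes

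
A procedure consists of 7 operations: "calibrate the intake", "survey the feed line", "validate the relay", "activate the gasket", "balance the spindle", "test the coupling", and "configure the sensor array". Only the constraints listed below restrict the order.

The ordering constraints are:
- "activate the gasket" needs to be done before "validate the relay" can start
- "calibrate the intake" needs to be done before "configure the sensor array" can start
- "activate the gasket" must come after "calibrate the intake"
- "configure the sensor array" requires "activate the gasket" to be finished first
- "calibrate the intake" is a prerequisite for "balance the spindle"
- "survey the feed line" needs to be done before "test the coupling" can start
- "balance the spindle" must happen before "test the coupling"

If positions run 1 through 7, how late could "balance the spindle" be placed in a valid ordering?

The only operation forced after "balance the spindle" (directly or by a chain) is "test the coupling".
So at least 1 operation follows "balance the spindle", putting "balance the spindle" no later than position 6. That position is achievable by scheduling everything else first.

6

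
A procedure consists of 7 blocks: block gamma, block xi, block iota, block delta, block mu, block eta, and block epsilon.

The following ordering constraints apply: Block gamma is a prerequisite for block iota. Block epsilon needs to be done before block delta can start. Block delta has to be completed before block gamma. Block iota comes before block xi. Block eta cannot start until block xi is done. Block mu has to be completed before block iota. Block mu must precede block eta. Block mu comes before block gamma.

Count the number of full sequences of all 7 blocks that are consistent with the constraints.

The blocks with no prerequisites are block mu, block epsilon; any of them can be placed first.
Systematically extending each partial ordering one block at a time and counting, there are 3 complete orderings.

3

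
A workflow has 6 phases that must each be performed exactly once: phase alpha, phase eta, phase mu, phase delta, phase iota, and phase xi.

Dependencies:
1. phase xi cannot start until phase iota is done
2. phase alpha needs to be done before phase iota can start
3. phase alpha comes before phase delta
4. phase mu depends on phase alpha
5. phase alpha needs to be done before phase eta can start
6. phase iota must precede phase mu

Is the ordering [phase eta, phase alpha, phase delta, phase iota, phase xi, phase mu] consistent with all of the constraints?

No

Here phase alpha comes after phase eta.
But one of the constraints requires phase alpha before phase eta, so this ordering violates it.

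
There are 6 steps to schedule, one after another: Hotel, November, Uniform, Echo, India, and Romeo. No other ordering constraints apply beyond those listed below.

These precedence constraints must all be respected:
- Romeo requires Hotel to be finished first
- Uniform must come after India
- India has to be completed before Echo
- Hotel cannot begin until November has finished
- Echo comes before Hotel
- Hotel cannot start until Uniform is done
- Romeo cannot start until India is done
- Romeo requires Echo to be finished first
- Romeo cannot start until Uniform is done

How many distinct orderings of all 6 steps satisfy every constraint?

2 steps have no prerequisites (November, India), so any of them could come first.
Enumerating by repeatedly choosing an available step (one whose prerequisites are all placed) gives 8 distinct complete orderings.

8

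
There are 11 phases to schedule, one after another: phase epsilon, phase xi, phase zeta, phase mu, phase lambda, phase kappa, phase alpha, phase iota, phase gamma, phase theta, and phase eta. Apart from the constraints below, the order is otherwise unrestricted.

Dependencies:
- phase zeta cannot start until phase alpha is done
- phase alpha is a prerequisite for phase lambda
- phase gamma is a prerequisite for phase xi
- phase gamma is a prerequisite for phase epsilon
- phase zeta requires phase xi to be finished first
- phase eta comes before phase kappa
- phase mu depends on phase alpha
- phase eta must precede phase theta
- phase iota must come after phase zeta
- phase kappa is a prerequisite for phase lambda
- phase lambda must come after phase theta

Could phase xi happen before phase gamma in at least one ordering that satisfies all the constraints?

Following phase gamma → phase xi, phase gamma must precede phase xi in every valid ordering.
So no valid ordering can have phase xi before phase gamma.

No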